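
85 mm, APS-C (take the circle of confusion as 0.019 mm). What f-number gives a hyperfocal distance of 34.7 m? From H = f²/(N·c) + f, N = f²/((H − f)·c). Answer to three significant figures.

f/11

Rearrange H = f²/(N·c) + f for N: N = f² / ((H − f)·c).
N = 85² / ((34700 − 85) × 0.019) = 7225 / 657.7 ≈ 11.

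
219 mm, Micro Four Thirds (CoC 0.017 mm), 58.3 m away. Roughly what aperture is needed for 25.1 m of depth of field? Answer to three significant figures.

f/10

Write h = H − f = f²/(N·c). The thin-lens limits are Dn = s·h/(h + (s−f)) and Df = s·h/(h − (s−f)), so DoF = Df − Dn = 2·s·(s−f)·h / (h² − (s−f)²).
That is a quadratic in h: DoF·h² − 2·s·(s−f)·h − DoF·(s−f)² = 0 ⇒ h = (s−f)·(s + √(s² + DoF²)) / DoF = 58081 × (58300 + √(58300² + 25100²)) / 25100 = 58081 × (58300 + 63473.6) / 25100 ≈ 281782 mm.
Then N = f²/(c·h) = 219² / (0.017 × 281782) = 47961 / 4790.3 ≈ 10.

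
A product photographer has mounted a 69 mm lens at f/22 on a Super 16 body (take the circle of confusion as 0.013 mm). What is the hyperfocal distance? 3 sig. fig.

Hyperfocal distance H = f²/(N·c) + f = 69²/(22 × 0.013) + 69 = 4761/0.286 + 69 ≈ 16715.9 mm ≈ 16.7 m.

16.7 m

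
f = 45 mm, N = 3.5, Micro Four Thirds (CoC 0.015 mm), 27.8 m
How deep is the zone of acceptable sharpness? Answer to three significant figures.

83.0 m

Hyperfocal distance H = f²/(N·c) + f = 45²/(3.5 × 0.015) + 45 = 2025/0.0525 + 45 ≈ 38616.4 mm ≈ 38.62 m.
Near limit Dn = s·(H − f)/(H + s − 2f) = 27800 × (38616.4 − 45) / (38616.4 + 27800 − 2 × 45) = 27800 × 38571.4 / 66326.4 ≈ 16167 mm.
Far limit Df = s·(H − f)/(H − s) = 27800 × (38616.4 − 45) / (38616.4 − 27800) = 27800 × 38571.4 / 10816.4 ≈ 99135 mm.
Depth of field = Df − Dn = 99135 − 16167 ≈ 82968 mm ≈ 83.0 m.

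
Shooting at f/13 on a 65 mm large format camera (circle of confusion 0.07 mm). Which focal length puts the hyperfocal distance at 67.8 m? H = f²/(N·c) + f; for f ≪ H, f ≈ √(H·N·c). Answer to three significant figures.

248 mm

From H = f²/(N·c) + f, with f ≪ H: f ≈ √(H·N·c) = √(67800 × 13 × 0.07) = √61698 ≈ 248.4 mm.
The +f correction barely moves this — solving exactly, f² + N·c·f − N·c·H = 0 ⇒ f = (−N·c + √((N·c)² + 4·N·c·H))/2 = (−0.91 + √246793)/2 ≈ 247.94 mm, so f ≈ 248 mm.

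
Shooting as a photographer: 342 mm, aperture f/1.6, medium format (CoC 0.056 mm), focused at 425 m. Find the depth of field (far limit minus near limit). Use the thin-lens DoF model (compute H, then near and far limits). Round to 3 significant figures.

309 m

Hyperfocal distance H = f²/(N·c) + f = 342²/(1.6 × 0.056) + 342 = 116964/0.0896 + 342 ≈ 1305743.8 mm ≈ 1306 m.
Near limit Dn = s·(H − f)/(H + s − 2f) = 425000 × (1305743.8 − 342) / (1305743.8 + 425000 − 2 × 342) = 425000 × 1305401.8 / 1730059.8 ≈ 320680 mm.
Far limit Df = s·(H − f)/(H − s) = 425000 × (1305743.8 − 342) / (1305743.8 − 425000) = 425000 × 1305401.8 / 880743.8 ≈ 629917 mm.
Depth of field = Df − Dn = 629917 − 320680 ≈ 309237 mm ≈ 309 m.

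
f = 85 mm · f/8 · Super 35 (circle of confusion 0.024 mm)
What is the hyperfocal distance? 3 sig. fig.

Hyperfocal distance H = f²/(N·c) + f = 85²/(8 × 0.024) + 85 = 7225/0.192 + 85 ≈ 37715.2 mm ≈ 37.7 m.

37.7 m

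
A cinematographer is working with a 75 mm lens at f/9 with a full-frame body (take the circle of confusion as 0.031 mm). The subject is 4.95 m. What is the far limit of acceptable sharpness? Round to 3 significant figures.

Hyperfocal distance H = f²/(N·c) + f = 75²/(9 × 0.031) + 75 = 5625/0.279 + 75 ≈ 20236.3 mm ≈ 20.24 m.
Far limit Df = s·(H − f)/(H − s) = 4950 × (20236.3 − 75) / (20236.3 − 4950) = 4950 × 20161.3 / 15286.3 ≈ 6528.6 mm ≈ 6.53 m.

6.53 m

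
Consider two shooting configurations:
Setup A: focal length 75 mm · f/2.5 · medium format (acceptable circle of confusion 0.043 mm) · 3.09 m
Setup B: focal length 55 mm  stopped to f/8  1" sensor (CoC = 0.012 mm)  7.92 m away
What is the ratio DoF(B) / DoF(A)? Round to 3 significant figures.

Setup A: H = 75²/(2.5×0.043) + 75 ≈ 52400.6 mm; DoF = Df − Dn = 3278.93 − 2921.65 ≈ 357.28 mm.
Setup B: H = 55²/(8×0.012) + 55 ≈ 31565.4 mm; DoF = Df − Dn = 10554.4 − 6338.0 ≈ 4216.4 mm.
Ratio = 4216.4 / 357.28 ≈ 11.8.

11.8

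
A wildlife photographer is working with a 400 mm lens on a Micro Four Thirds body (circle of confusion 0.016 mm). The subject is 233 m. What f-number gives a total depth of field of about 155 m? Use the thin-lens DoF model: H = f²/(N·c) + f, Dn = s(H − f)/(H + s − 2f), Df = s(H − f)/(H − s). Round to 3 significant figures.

f/13

Write h = H − f = f²/(N·c). The thin-lens limits are Dn = s·h/(h + (s−f)) and Df = s·h/(h − (s−f)), so DoF = Df − Dn = 2·s·(s−f)·h / (h² − (s−f)²).
That is a quadratic in h: DoF·h² − 2·s·(s−f)·h − DoF·(s−f)² = 0 ⇒ h = (s−f)·(s + √(s² + DoF²)) / DoF = 232600 × (233000 + √(233000² + 155000²)) / 155000 = 232600 × (233000 + 279846) / 155000 ≈ 769600 mm.
Then N = f²/(c·h) = 400² / (0.016 × 769600) = 160000 / 12314 ≈ 13.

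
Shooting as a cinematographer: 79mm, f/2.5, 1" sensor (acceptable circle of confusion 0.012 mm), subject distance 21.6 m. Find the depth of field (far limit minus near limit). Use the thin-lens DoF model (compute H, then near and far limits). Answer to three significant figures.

Hyperfocal distance H = f²/(N·c) + f = 79²/(2.5 × 0.012) + 79 = 6241/0.03 + 79 ≈ 208112.3 mm ≈ 208.1 m.
Near limit Dn = s·(H − f)/(H + s − 2f) = 21600 × (208112.3 − 79) / (208112.3 + 21600 − 2 × 79) = 21600 × 208033.3 / 229554.3 ≈ 19575.0 mm.
Far limit Df = s·(H − f)/(H − s) = 21600 × (208112.3 − 79) / (208112.3 − 21600) = 21600 × 208033.3 / 186512.3 ≈ 24092.3 mm.
Depth of field = Df − Dn = 24092.3 − 19575.0 ≈ 4517.3 mm ≈ 4.52 m.

4.52 m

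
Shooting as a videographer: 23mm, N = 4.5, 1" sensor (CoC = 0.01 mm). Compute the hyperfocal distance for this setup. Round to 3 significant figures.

11.8 m

Hyperfocal distance H = f²/(N·c) + f = 23²/(4.5 × 0.01) + 23 = 529/0.045 + 23 ≈ 11778.6 mm ≈ 11.8 m.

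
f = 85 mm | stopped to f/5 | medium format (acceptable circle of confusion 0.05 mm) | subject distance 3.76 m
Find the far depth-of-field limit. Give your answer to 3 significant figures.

4.31 m

Hyperfocal distance H = f²/(N·c) + f = 85²/(5 × 0.05) + 85 = 7225/0.25 + 85 ≈ 28985.0 mm ≈ 28.98 m.
Far limit Df = s·(H − f)/(H − s) = 3760 × (28985.0 − 85) / (28985.0 − 3760) = 3760 × 28900.0 / 25225.0 ≈ 4307.8 mm ≈ 4.31 m.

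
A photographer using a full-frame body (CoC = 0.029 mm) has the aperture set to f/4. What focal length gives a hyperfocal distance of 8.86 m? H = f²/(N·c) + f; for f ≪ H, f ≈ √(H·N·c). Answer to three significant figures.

From H = f²/(N·c) + f, with f ≪ H: f ≈ √(H·N·c) = √(8860 × 4 × 0.029) = √1027.8 ≈ 32.06 mm.
Exact: f² + N·c·f − N·c·H = 0 ⇒ f = (−N·c + √((N·c)² + 4·N·c·H))/2 = (−0.116 + √4111.1)/2 ≈ 32.001 mm ≈ 32.0 mm.

32.0 mm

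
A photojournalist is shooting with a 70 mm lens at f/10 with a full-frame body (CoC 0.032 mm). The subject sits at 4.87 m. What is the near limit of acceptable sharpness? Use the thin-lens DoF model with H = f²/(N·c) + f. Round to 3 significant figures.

3.71 m

Hyperfocal distance H = f²/(N·c) + f = 70²/(10 × 0.032) + 70 = 4900/0.32 + 70 ≈ 15382.5 mm ≈ 15.38 m.
Near limit Dn = s·(H − f)/(H + s − 2f) = 4870 × (15382.5 − 70) / (15382.5 + 4870 − 2 × 70) = 4870 × 15312.5 / 20112.5 ≈ 3707.7 mm ≈ 3.71 m.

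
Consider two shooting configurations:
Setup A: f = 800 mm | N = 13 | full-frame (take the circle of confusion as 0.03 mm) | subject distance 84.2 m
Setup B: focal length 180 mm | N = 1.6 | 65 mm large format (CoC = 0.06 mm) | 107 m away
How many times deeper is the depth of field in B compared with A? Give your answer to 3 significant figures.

Setup A: H = 800²/(13×0.03) + 800 ≈ 1641825.6 mm; DoF = Df − Dn = 88708.3 − 80127.8 ≈ 8580.5 mm.
Setup B: H = 180²/(1.6×0.06) + 180 ≈ 337680.0 mm; DoF = Df − Dn = 156548 − 81276 ≈ 75272 mm.
Ratio = 75272 / 8580.5 ≈ 8.77.

8.77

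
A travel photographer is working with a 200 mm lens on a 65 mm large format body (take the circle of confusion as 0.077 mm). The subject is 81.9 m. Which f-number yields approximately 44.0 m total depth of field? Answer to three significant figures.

Write h = H − f = f²/(N·c). The thin-lens limits are Dn = s·h/(h + (s−f)) and Df = s·h/(h − (s−f)), so DoF = Df − Dn = 2·s·(s−f)·h / (h² − (s−f)²).
That is a quadratic in h: DoF·h² − 2·s·(s−f)·h − DoF·(s−f)² = 0 ⇒ h = (s−f)·(s + √(s² + DoF²)) / DoF = 81700 × (81900 + √(81900² + 44000²)) / 44000 = 81700 × (81900 + 92971.0) / 44000 ≈ 324704 mm.
Then N = f²/(c·h) = 200² / (0.077 × 324704) = 40000 / 25002 ≈ 1.60.

f/1.60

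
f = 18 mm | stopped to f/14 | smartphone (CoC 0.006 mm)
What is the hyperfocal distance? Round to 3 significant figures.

Hyperfocal distance H = f²/(N·c) + f = 18²/(14 × 0.006) + 18 = 324/0.084 + 18 ≈ 3875.1 mm ≈ 3.88 m.

3.88 m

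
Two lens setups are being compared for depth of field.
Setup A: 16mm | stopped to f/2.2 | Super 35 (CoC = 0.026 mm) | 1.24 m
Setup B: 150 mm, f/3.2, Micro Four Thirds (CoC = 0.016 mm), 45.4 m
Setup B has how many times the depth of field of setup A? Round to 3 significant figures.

Setup A: H = 16²/(2.2×0.026) + 16 ≈ 4491.5 mm; DoF = Df − Dn = 1706.78 − 973.70 ≈ 733.08 mm.
Setup B: H = 150²/(3.2×0.016) + 150 ≈ 439603.1 mm; DoF = Df − Dn = 50611.4 − 41161.6 ≈ 9449.8 mm.
Ratio = 9449.8 / 733.08 ≈ 12.9.

12.9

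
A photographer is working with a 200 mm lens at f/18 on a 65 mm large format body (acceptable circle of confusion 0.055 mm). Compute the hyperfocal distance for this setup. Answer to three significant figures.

Hyperfocal distance H = f²/(N·c) + f = 200²/(18 × 0.055) + 200 = 40000/0.99 + 200 ≈ 40604.0 mm ≈ 40.6 m.

40.6 m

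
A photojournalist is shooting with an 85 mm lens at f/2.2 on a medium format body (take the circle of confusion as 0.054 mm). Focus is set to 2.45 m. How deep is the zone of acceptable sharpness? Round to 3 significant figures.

Hyperfocal distance H = f²/(N·c) + f = 85²/(2.2 × 0.054) + 85 = 7225/0.1188 + 85 ≈ 60901.5 mm ≈ 60.90 m.
Near limit Dn = s·(H − f)/(H + s − 2f) = 2450 × (60901.5 − 85) / (60901.5 + 2450 − 2 × 85) = 2450 × 60816.5 / 63181.5 ≈ 2358.29 mm.
Far limit Df = s·(H − f)/(H − s) = 2450 × (60901.5 − 85) / (60901.5 − 2450) = 2450 × 60816.5 / 58451.5 ≈ 2549.13 mm.
Depth of field = Df − Dn = 2549.13 − 2358.29 ≈ 190.84 mm.

191 mm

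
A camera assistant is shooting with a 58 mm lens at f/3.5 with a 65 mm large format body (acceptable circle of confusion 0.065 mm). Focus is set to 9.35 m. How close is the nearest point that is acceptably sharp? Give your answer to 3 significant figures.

5.74 m

Hyperfocal distance H = f²/(N·c) + f = 58²/(3.5 × 0.065) + 58 = 3364/0.2275 + 58 ≈ 14844.8 mm ≈ 14.84 m.
Near limit Dn = s·(H − f)/(H + s − 2f) = 9350 × (14844.8 − 58) / (14844.8 + 9350 − 2 × 58) = 9350 × 14786.8 / 24078.8 ≈ 5741.8 mm ≈ 5.74 m.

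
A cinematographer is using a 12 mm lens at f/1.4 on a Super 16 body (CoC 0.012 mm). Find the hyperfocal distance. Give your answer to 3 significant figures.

8.58 m

Hyperfocal distance H = f²/(N·c) + f = 12²/(1.4 × 0.012) + 12 = 144/0.0168 + 12 ≈ 8583.4 mm ≈ 8.58 m.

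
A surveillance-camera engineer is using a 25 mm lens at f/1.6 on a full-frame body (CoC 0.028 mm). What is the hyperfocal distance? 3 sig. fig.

14.0 m

Hyperfocal distance H = f²/(N·c) + f = 25²/(1.6 × 0.028) + 25 = 625/0.0448 + 25 ≈ 13975.9 mm ≈ 14.0 m.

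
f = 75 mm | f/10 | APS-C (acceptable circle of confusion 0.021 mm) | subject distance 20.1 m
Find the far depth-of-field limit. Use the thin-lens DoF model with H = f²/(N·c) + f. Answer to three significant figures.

Hyperfocal distance H = f²/(N·c) + f = 75²/(10 × 0.021) + 75 = 5625/0.21 + 75 ≈ 26860.7 mm ≈ 26.86 m.
Far limit Df = s·(H − f)/(H − s) = 20100 × (26860.7 − 75) / (26860.7 − 20100) = 20100 × 26785.7 / 6760.7 ≈ 79635 mm ≈ 79.6 m.

79.6 m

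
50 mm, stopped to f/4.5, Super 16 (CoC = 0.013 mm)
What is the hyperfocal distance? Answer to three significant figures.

42.8 m

Hyperfocal distance H = f²/(N·c) + f = 50²/(4.5 × 0.013) + 50 = 2500/0.0585 + 50 ≈ 42785.0 mm ≈ 42.8 m.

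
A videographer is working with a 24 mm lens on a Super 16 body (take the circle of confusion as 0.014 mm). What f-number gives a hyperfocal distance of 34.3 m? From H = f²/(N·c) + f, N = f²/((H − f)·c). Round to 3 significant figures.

Rearrange H = f²/(N·c) + f for N: N = f² / ((H − f)·c).
N = 24² / ((34300 − 24) × 0.014) = 576 / 479.9 ≈ 1.20.

f/1.20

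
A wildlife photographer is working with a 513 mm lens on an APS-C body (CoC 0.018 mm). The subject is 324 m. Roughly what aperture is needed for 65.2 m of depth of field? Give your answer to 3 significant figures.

f/4.50

Write h = H − f = f²/(N·c). The thin-lens limits are Dn = s·h/(h + (s−f)) and Df = s·h/(h − (s−f)), so DoF = Df − Dn = 2·s·(s−f)·h / (h² − (s−f)²).
That is a quadratic in h: DoF·h² − 2·s·(s−f)·h − DoF·(s−f)² = 0 ⇒ h = (s−f)·(s + √(s² + DoF²)) / DoF = 323487 × (324000 + √(324000² + 65200²)) / 65200 = 323487 × (324000 + 330495) / 65200 ≈ 3247250 mm.
Then N = f²/(c·h) = 513² / (0.018 × 3247250) = 263169 / 58450 ≈ 4.50.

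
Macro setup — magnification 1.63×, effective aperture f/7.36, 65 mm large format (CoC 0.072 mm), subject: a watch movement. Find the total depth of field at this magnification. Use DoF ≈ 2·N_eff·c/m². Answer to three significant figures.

At magnification m, DoF ≈ 2·N_eff·c/m² = 2 × 7.36 × 0.072 / 1.63² = 1.06 / 2.657 ≈ 0.399 mm.

0.399 mm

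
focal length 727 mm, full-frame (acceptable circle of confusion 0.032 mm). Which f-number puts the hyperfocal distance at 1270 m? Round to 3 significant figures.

Rearrange H = f²/(N·c) + f for N: N = f² / ((H − f)·c).
N = 727² / ((1270000 − 727) × 0.032) = 528529 / 40617 ≈ 13.

f/13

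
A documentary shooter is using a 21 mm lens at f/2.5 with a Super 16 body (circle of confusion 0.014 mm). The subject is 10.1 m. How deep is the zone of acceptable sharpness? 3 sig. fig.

44.9 m

Hyperfocal distance H = f²/(N·c) + f = 21²/(2.5 × 0.014) + 21 = 441/0.035 + 21 ≈ 12621.0 mm ≈ 12.62 m.
Near limit Dn = s·(H − f)/(H + s − 2f) = 10100 × (12621.0 − 21) / (12621.0 + 10100 − 2 × 21) = 10100 × 12600.0 / 22679.0 ≈ 5611 mm.
Far limit Df = s·(H − f)/(H − s) = 10100 × (12621.0 − 21) / (12621.0 − 10100) = 10100 × 12600.0 / 2521.0 ≈ 50480 mm.
Depth of field = Df − Dn = 50480 − 5611 ≈ 44869 mm ≈ 44.9 m.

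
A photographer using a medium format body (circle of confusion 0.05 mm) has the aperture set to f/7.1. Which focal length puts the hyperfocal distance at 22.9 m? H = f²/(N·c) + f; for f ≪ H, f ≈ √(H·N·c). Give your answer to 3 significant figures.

From H = f²/(N·c) + f, with f ≪ H: f ≈ √(H·N·c) = √(22900 × 7.1 × 0.05) = √8129.5 ≈ 90.16 mm.
Exact: f² + N·c·f − N·c·H = 0 ⇒ f = (−N·c + √((N·c)² + 4·N·c·H))/2 = (−0.355 + √32518)/2 ≈ 89.986 mm ≈ 90.0 mm.

90.0 mm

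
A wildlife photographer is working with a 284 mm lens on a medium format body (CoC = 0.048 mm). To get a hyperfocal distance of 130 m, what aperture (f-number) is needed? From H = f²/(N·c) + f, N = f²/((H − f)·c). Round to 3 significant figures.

f/13

Rearrange H = f²/(N·c) + f for N: N = f² / ((H − f)·c).
N = 284² / ((130000 − 284) × 0.048) = 80656 / 6226 ≈ 13.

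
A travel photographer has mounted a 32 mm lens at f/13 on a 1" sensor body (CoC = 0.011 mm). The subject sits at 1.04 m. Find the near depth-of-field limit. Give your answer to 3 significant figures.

Hyperfocal distance H = f²/(N·c) + f = 32²/(13 × 0.011) + 32 = 1024/0.143 + 32 ≈ 7192.8 mm ≈ 7.193 m.
Near limit Dn = s·(H − f)/(H + s − 2f) = 1040 × (7192.8 − 32) / (7192.8 + 1040 − 2 × 32) = 1040 × 7160.8 / 8168.8 ≈ 911.67 mm ≈ 0.912 m.

0.912 m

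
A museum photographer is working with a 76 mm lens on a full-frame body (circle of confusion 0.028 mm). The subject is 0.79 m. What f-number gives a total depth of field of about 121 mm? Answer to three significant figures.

f/22

Write h = H − f = f²/(N·c). The thin-lens limits are Dn = s·h/(h + (s−f)) and Df = s·h/(h − (s−f)), so DoF = Df − Dn = 2·s·(s−f)·h / (h² − (s−f)²).
That is a quadratic in h: DoF·h² − 2·s·(s−f)·h − DoF·(s−f)² = 0 ⇒ h = (s−f)·(s + √(s² + DoF²)) / DoF = 714 × (790 + √(790² + 121²)) / 121 = 714 × (790 + 799.213) / 121 ≈ 9377.7 mm.
Then N = f²/(c·h) = 76² / (0.028 × 9377.7) = 5776 / 262.57 ≈ 22.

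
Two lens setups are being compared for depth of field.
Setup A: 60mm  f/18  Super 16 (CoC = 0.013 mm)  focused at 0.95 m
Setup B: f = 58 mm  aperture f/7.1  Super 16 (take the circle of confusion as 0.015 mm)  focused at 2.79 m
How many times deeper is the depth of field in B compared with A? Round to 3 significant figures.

4.41

Setup A: H = 60²/(18×0.013) + 60 ≈ 15444.6 mm; DoF = Df − Dn = 1008.33 − 898.05 ≈ 110.28 mm.
Setup B: H = 58²/(7.1×0.015) + 58 ≈ 31644.9 mm; DoF = Df − Dn = 3054.16 − 2567.90 ≈ 486.26 mm.
Ratio = 486.26 / 110.28 ≈ 4.41.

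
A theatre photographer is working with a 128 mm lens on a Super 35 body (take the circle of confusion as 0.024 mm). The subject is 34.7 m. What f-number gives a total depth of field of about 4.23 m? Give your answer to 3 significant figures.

f/1.20

Write h = H − f = f²/(N·c). The thin-lens limits are Dn = s·h/(h + (s−f)) and Df = s·h/(h − (s−f)), so DoF = Df − Dn = 2·s·(s−f)·h / (h² − (s−f)²).
That is a quadratic in h: DoF·h² − 2·s·(s−f)·h − DoF·(s−f)² = 0 ⇒ h = (s−f)·(s + √(s² + DoF²)) / DoF = 34572 × (34700 + √(34700² + 4230²)) / 4230 = 34572 × (34700 + 34956.9) / 4230 ≈ 569309 mm.
Then N = f²/(c·h) = 128² / (0.024 × 569309) = 16384 / 13663 ≈ 1.20.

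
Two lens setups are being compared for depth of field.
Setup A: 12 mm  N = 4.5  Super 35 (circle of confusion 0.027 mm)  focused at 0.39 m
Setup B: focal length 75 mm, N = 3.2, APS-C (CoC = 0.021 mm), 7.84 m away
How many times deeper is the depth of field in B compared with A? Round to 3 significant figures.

5.30

Setup A: H = 12²/(4.5×0.027) + 12 ≈ 1197.2 mm; DoF = Df − Dn = 572.63 − 295.69 ≈ 276.94 mm.
Setup B: H = 75²/(3.2×0.021) + 75 ≈ 83780.4 mm; DoF = Df − Dn = 8641.7 − 7174.5 ≈ 1467.2 mm.
Ratio = 1467.2 / 276.94 ≈ 5.30.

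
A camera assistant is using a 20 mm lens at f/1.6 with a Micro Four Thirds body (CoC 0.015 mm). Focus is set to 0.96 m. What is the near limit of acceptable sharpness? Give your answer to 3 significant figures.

0.909 m

Hyperfocal distance H = f²/(N·c) + f = 20²/(1.6 × 0.015) + 20 = 400/0.024 + 20 ≈ 16686.7 mm ≈ 16.69 m.
Near limit Dn = s·(H − f)/(H + s − 2f) = 960 × (16686.7 − 20) / (16686.7 + 960 − 2 × 20) = 960 × 16666.7 / 17606.7 ≈ 908.75 mm ≈ 0.909 m.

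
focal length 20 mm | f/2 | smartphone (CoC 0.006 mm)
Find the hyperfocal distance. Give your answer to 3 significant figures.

33.4 m

Hyperfocal distance H = f²/(N·c) + f = 20²/(2 × 0.006) + 20 = 400/0.012 + 20 ≈ 33353.3 mm ≈ 33.4 m.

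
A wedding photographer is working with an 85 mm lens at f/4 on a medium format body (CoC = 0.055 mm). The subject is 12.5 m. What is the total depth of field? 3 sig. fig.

11.0 m

Hyperfocal distance H = f²/(N·c) + f = 85²/(4 × 0.055) + 85 = 7225/0.22 + 85 ≈ 32925.9 mm ≈ 32.93 m.
Near limit Dn = s·(H − f)/(H + s − 2f) = 12500 × (32925.9 − 85) / (32925.9 + 12500 − 2 × 85) = 12500 × 32840.9 / 45255.9 ≈ 9071 mm.
Far limit Df = s·(H − f)/(H − s) = 12500 × (32925.9 − 85) / (32925.9 − 12500) = 12500 × 32840.9 / 20425.9 ≈ 20098 mm.
Depth of field = Df − Dn = 20098 − 9071 ≈ 11027 mm ≈ 11.0 m.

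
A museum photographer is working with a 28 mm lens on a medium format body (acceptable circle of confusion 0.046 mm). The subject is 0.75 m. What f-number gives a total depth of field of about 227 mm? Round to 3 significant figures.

Write h = H − f = f²/(N·c). The thin-lens limits are Dn = s·h/(h + (s−f)) and Df = s·h/(h − (s−f)), so DoF = Df − Dn = 2·s·(s−f)·h / (h² − (s−f)²).
That is a quadratic in h: DoF·h² − 2·s·(s−f)·h − DoF·(s−f)² = 0 ⇒ h = (s−f)·(s + √(s² + DoF²)) / DoF = 722 × (750 + √(750² + 227²)) / 227 = 722 × (750 + 783.600) / 227 ≈ 4877.8 mm.
Then N = f²/(c·h) = 28² / (0.046 × 4877.8) = 784 / 224.38 ≈ 3.49.

f/3.49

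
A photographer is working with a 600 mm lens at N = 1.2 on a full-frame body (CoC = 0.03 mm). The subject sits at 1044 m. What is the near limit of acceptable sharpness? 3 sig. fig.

945 m

Hyperfocal distance H = f²/(N·c) + f = 600²/(1.2 × 0.03) + 600 = 360000/0.036 + 600 ≈ 10000600.0 mm ≈ 10001 m.
Near limit Dn = s·(H − f)/(H + s − 2f) = 1044000 × (10000600.0 − 600) / (10000600.0 + 1044000 − 2 × 600) = 1044000 × 10000000.0 / 11043400.0 ≈ 945361 mm ≈ 945 m.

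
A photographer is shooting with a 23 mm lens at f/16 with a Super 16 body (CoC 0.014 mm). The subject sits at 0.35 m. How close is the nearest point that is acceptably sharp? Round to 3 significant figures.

Hyperfocal distance H = f²/(N·c) + f = 23²/(16 × 0.014) + 23 = 529/0.224 + 23 ≈ 2384.6 mm ≈ 2.385 m.
Near limit Dn = s·(H − f)/(H + s − 2f) = 350 × (2384.6 − 23) / (2384.6 + 350 − 2 × 23) = 350 × 2361.6 / 2688.6 ≈ 307.43 mm.

307 mm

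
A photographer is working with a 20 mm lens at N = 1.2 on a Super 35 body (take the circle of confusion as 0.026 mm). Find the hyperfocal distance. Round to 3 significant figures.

12.8 m

Hyperfocal distance H = f²/(N·c) + f = 20²/(1.2 × 0.026) + 20 = 400/0.0312 + 20 ≈ 12840.5 mm ≈ 12.8 m.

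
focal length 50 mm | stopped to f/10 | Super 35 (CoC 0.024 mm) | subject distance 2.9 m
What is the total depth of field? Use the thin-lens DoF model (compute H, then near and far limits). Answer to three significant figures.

1.72 m

Hyperfocal distance H = f²/(N·c) + f = 50²/(10 × 0.024) + 50 = 2500/0.24 + 50 ≈ 10466.7 mm ≈ 10.47 m.
Near limit Dn = s·(H − f)/(H + s − 2f) = 2900 × (10466.7 − 50) / (10466.7 + 2900 − 2 × 50) = 2900 × 10416.7 / 13266.7 ≈ 2277.0 mm.
Far limit Df = s·(H − f)/(H − s) = 2900 × (10466.7 − 50) / (10466.7 − 2900) = 2900 × 10416.7 / 7566.7 ≈ 3992.3 mm.
Depth of field = Df − Dn = 3992.3 − 2277.0 ≈ 1715.3 mm ≈ 1.72 m.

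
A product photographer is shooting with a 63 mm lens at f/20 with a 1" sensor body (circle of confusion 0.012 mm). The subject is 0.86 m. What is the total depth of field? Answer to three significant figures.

Hyperfocal distance H = f²/(N·c) + f = 63²/(20 × 0.012) + 63 = 3969/0.24 + 63 ≈ 16600.5 mm ≈ 16.60 m.
Near limit Dn = s·(H − f)/(H + s − 2f) = 860 × (16600.5 − 63) / (16600.5 + 860 − 2 × 63) = 860 × 16537.5 / 17334.5 ≈ 820.459 mm.
Far limit Df = s·(H − f)/(H − s) = 860 × (16600.5 − 63) / (16600.5 − 860) = 860 × 16537.5 / 15740.5 ≈ 903.545 mm.
Depth of field = Df − Dn = 903.545 − 820.459 ≈ 83.086 mm.

83.1 mm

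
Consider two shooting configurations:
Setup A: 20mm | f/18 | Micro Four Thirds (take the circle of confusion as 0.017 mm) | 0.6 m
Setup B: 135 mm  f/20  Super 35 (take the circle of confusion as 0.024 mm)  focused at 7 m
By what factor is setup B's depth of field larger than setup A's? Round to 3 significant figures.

Setup A: H = 20²/(18×0.017) + 20 ≈ 1327.2 mm; DoF = Df − Dn = 1078.55 − 415.60 ≈ 662.95 mm.
Setup B: H = 135²/(20×0.024) + 135 ≈ 38103.8 mm; DoF = Df − Dn = 8545.0 − 5928.2 ≈ 2616.8 mm.
Ratio = 2616.8 / 662.95 ≈ 3.95.

3.95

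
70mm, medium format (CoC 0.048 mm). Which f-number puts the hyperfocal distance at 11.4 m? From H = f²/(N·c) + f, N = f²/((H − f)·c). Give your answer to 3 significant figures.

f/9.01

Rearrange H = f²/(N·c) + f for N: N = f² / ((H − f)·c).
N = 70² / ((11400 − 70) × 0.048) = 4900 / 543.8 ≈ 9.01.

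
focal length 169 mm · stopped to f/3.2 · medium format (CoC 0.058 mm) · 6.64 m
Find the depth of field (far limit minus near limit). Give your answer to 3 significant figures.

Hyperfocal distance H = f²/(N·c) + f = 169²/(3.2 × 0.058) + 169 = 28561/0.1856 + 169 ≈ 154053.7 mm ≈ 154.1 m.
Near limit Dn = s·(H − f)/(H + s − 2f) = 6640 × (154053.7 − 169) / (154053.7 + 6640 − 2 × 169) = 6640 × 153884.7 / 160355.7 ≈ 6372.05 mm.
Far limit Df = s·(H − f)/(H − s) = 6640 × (154053.7 − 169) / (154053.7 − 6640) = 6640 × 153884.7 / 147413.7 ≈ 6931.48 mm.
Depth of field = Df − Dn = 6931.48 − 6372.05 ≈ 559.43 mm ≈ 0.559 m.

0.559 m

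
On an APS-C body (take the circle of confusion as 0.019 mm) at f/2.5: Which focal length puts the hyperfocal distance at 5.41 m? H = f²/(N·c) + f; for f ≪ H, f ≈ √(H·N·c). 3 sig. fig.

From H = f²/(N·c) + f, with f ≪ H: f ≈ √(H·N·c) = √(5410 × 2.5 × 0.019) = √256.98 ≈ 16.03 mm.
The +f correction barely moves this — solving exactly, f² + N·c·f − N·c·H = 0 ⇒ f = (−N·c + √((N·c)² + 4·N·c·H))/2 = (−0.0475 + √1027.9)/2 ≈ 16.007 mm, so f ≈ 16.0 mm.

16.0 mm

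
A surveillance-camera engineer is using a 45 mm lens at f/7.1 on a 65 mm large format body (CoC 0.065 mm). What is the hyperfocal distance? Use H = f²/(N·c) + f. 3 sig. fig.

4.43 m

Hyperfocal distance H = f²/(N·c) + f = 45²/(7.1 × 0.065) + 45 = 2025/0.4615 + 45 ≈ 4432.9 mm ≈ 4.43 m.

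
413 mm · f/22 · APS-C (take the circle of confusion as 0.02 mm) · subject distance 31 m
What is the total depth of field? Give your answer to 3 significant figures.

4.92 m

Hyperfocal distance H = f²/(N·c) + f = 413²/(22 × 0.02) + 413 = 170569/0.44 + 413 ≈ 388069.8 mm ≈ 388.1 m.
Near limit Dn = s·(H − f)/(H + s − 2f) = 31000 × (388069.8 − 413) / (388069.8 + 31000 − 2 × 413) = 31000 × 387656.8 / 418243.8 ≈ 28732.9 mm.
Far limit Df = s·(H − f)/(H − s) = 31000 × (388069.8 − 413) / (388069.8 − 31000) = 31000 × 387656.8 / 357069.8 ≈ 33655.5 mm.
Depth of field = Df − Dn = 33655.5 − 28732.9 ≈ 4922.6 mm ≈ 4.92 m.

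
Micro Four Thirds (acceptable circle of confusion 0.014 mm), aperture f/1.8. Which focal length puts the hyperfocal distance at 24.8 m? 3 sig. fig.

From H = f²/(N·c) + f, with f ≪ H: f ≈ √(H·N·c) = √(24800 × 1.8 × 0.014) = √624.96 ≈ 25.00 mm.
The +f correction barely moves this — solving exactly, f² + N·c·f − N·c·H = 0 ⇒ f = (−N·c + √((N·c)² + 4·N·c·H))/2 = (−0.0252 + √2499.8)/2 ≈ 24.987 mm, so f ≈ 25.0 mm.

25.0 mm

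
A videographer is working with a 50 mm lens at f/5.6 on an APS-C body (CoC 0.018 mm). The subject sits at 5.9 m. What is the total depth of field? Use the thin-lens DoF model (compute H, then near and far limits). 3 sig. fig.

Hyperfocal distance H = f²/(N·c) + f = 50²/(5.6 × 0.018) + 50 = 2500/0.1008 + 50 ≈ 24851.6 mm ≈ 24.85 m.
Near limit Dn = s·(H − f)/(H + s − 2f) = 5900 × (24851.6 − 50) / (24851.6 + 5900 − 2 × 50) = 5900 × 24801.6 / 30651.6 ≈ 4774.0 mm.
Far limit Df = s·(H − f)/(H − s) = 5900 × (24851.6 − 50) / (24851.6 − 5900) = 5900 × 24801.6 / 18951.6 ≈ 7721.2 mm.
Depth of field = Df − Dn = 7721.2 − 4774.0 ≈ 2947.2 mm ≈ 2.95 m.

2.95 m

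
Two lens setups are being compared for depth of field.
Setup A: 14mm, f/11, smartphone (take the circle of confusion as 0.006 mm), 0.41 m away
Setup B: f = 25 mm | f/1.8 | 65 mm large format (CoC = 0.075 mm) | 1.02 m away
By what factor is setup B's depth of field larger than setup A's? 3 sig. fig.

4.13

Setup A: H = 14²/(11×0.006) + 14 ≈ 2983.7 mm; DoF = Df − Dn = 473.08 − 361.76 ≈ 111.32 mm.
Setup B: H = 25²/(1.8×0.075) + 25 ≈ 4654.6 mm; DoF = Df − Dn = 1299.23 − 839.56 ≈ 459.67 mm.
Ratio = 459.67 / 111.32 ≈ 4.13.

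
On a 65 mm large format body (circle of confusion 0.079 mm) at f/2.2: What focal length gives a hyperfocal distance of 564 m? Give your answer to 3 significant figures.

From H = f²/(N·c) + f, with f ≪ H: f ≈ √(H·N·c) = √(564000 × 2.2 × 0.079) = √98023 ≈ 313.1 mm.
The +f correction barely moves this — solving exactly, f² + N·c·f − N·c·H = 0 ⇒ f = (−N·c + √((N·c)² + 4·N·c·H))/2 = (−0.1738 + √392093)/2 ≈ 313.00 mm, so f ≈ 313 mm.

313 mm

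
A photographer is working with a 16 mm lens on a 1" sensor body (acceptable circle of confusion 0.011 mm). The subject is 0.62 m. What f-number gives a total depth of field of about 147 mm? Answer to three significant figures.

Write h = H − f = f²/(N·c). The thin-lens limits are Dn = s·h/(h + (s−f)) and Df = s·h/(h − (s−f)), so DoF = Df − Dn = 2·s·(s−f)·h / (h² − (s−f)²).
That is a quadratic in h: DoF·h² − 2·s·(s−f)·h − DoF·(s−f)² = 0 ⇒ h = (s−f)·(s + √(s² + DoF²)) / DoF = 604 × (620 + √(620² + 147²)) / 147 = 604 × (620 + 637.188) / 147 ≈ 5165.6 mm.
Then N = f²/(c·h) = 16² / (0.011 × 5165.6) = 256 / 56.821 ≈ 4.51.

f/4.51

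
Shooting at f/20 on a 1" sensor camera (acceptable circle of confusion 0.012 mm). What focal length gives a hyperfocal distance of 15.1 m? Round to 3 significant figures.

From H = f²/(N·c) + f, with f ≪ H: f ≈ √(H·N·c) = √(15100 × 20 × 0.012) = √3624.0 ≈ 60.20 mm.
Exact: f² + N·c·f − N·c·H = 0 ⇒ f = (−N·c + √((N·c)² + 4·N·c·H))/2 = (−0.24 + √14496)/2 ≈ 60.080 mm ≈ 60.1 mm.

60.1 mm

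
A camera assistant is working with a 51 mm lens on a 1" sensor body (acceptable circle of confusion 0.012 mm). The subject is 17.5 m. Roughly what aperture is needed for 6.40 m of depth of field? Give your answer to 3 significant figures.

Write h = H − f = f²/(N·c). The thin-lens limits are Dn = s·h/(h + (s−f)) and Df = s·h/(h − (s−f)), so DoF = Df − Dn = 2·s·(s−f)·h / (h² − (s−f)²).
That is a quadratic in h: DoF·h² − 2·s·(s−f)·h − DoF·(s−f)² = 0 ⇒ h = (s−f)·(s + √(s² + DoF²)) / DoF = 17449 × (17500 + √(17500² + 6400²)) / 6400 = 17449 × (17500 + 18633.6) / 6400 ≈ 98515 mm.
Then N = f²/(c·h) = 51² / (0.012 × 98515) = 2601 / 1182.2 ≈ 2.20.

f/2.20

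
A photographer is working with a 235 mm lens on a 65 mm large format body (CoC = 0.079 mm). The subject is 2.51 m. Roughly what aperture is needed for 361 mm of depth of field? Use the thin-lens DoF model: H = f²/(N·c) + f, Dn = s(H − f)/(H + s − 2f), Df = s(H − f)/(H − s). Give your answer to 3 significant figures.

Write h = H − f = f²/(N·c). The thin-lens limits are Dn = s·h/(h + (s−f)) and Df = s·h/(h − (s−f)), so DoF = Df − Dn = 2·s·(s−f)·h / (h² − (s−f)²).
That is a quadratic in h: DoF·h² − 2·s·(s−f)·h − DoF·(s−f)² = 0 ⇒ h = (s−f)·(s + √(s² + DoF²)) / DoF = 2275 × (2510 + √(2510² + 361²)) / 361 = 2275 × (2510 + 2535.83) / 361 ≈ 31798 mm.
Then N = f²/(c·h) = 235² / (0.079 × 31798) = 55225 / 2512.1 ≈ 22.

f/22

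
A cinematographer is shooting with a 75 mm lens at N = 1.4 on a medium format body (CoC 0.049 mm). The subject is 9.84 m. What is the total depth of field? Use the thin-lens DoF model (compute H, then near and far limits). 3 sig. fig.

2.38 m

Hyperfocal distance H = f²/(N·c) + f = 75²/(1.4 × 0.049) + 75 = 5625/0.0686 + 75 ≈ 82072.1 mm ≈ 82.07 m.
Near limit Dn = s·(H − f)/(H + s − 2f) = 9840 × (82072.1 − 75) / (82072.1 + 9840 − 2 × 75) = 9840 × 81997.1 / 91762.1 ≈ 8792.9 mm.
Far limit Df = s·(H − f)/(H − s) = 9840 × (82072.1 − 75) / (82072.1 − 9840) = 9840 × 81997.1 / 72232.1 ≈ 11170.3 mm.
Depth of field = Df − Dn = 11170.3 − 8792.9 ≈ 2377.4 mm ≈ 2.38 m.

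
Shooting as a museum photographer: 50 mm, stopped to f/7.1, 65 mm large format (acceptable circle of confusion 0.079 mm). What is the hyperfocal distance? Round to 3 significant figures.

Hyperfocal distance H = f²/(N·c) + f = 50²/(7.1 × 0.079) + 50 = 2500/0.5609 + 50 ≈ 4507.1 mm ≈ 4.51 m.

4.51 m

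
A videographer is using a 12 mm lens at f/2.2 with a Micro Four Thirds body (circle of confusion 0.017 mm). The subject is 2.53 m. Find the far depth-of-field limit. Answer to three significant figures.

7.31 m

Hyperfocal distance H = f²/(N·c) + f = 12²/(2.2 × 0.017) + 12 = 144/0.0374 + 12 ≈ 3862.3 mm ≈ 3.862 m.
Far limit Df = s·(H − f)/(H − s) = 2530 × (3862.3 − 12) / (3862.3 − 2530) = 2530 × 3850.3 / 1332.3 ≈ 7311.7 mm ≈ 7.31 m.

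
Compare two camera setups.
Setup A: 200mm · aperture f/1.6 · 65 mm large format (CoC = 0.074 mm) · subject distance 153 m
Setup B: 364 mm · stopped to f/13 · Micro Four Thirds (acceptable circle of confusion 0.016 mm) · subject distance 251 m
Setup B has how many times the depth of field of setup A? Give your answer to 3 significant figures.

1.34

Setup A: H = 200²/(1.6×0.074) + 200 ≈ 338037.8 mm; DoF = Df − Dn = 279344 − 105351 ≈ 173993 mm.
Setup B: H = 364²/(13×0.016) + 364 ≈ 637364.0 mm; DoF = Df − Dn = 413825 − 180127 ≈ 233698 mm.
Ratio = 233698 / 173993 ≈ 1.34.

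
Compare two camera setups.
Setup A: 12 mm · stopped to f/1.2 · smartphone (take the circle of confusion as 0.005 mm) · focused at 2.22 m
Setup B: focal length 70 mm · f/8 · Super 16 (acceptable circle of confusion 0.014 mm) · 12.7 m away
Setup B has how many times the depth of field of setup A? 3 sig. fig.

Setup A: H = 12²/(1.2×0.005) + 12 ≈ 24012.0 mm; DoF = Df − Dn = 2444.93 − 2032.97 ≈ 411.96 mm.
Setup B: H = 70²/(8×0.014) + 70 ≈ 43820.0 mm; DoF = Df − Dn = 17854.3 − 9855.0 ≈ 7999.3 mm.
Ratio = 7999.3 / 411.96 ≈ 19.4.

19.4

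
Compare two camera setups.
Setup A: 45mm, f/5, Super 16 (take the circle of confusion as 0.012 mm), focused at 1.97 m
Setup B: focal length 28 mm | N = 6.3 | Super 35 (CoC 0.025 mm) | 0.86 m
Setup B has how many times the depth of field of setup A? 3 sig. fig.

1.31

Setup A: H = 45²/(5×0.012) + 45 ≈ 33795.0 mm; DoF = Df − Dn = 2089.16 − 1863.70 ≈ 225.46 mm.
Setup B: H = 28²/(6.3×0.025) + 28 ≈ 5005.8 mm; DoF = Df − Dn = 1032.59 − 736.84 ≈ 295.75 mm.
Ratio = 295.75 / 225.46 ≈ 1.31.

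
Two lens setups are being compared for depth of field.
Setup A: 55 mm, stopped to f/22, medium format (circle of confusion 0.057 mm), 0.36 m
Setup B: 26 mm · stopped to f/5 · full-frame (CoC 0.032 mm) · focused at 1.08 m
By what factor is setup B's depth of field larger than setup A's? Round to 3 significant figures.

6.21

Setup A: H = 55²/(22×0.057) + 55 ≈ 2467.3 mm; DoF = Df − Dn = 412.105 − 319.592 ≈ 92.513 mm.
Setup B: H = 26²/(5×0.032) + 26 ≈ 4251.0 mm; DoF = Df − Dn = 1438.98 − 864.37 ≈ 574.61 mm.
Ratio = 574.61 / 92.513 ≈ 6.21.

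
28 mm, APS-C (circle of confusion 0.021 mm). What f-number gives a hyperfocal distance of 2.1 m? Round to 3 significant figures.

f/18

Rearrange H = f²/(N·c) + f for N: N = f² / ((H − f)·c).
N = 28² / ((2100 − 28) × 0.021) = 784 / 43.51 ≈ 18.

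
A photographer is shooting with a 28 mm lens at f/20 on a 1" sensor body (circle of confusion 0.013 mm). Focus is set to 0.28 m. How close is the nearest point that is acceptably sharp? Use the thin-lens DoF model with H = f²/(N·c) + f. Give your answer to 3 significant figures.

Hyperfocal distance H = f²/(N·c) + f = 28²/(20 × 0.013) + 28 = 784/0.26 + 28 ≈ 3043.4 mm ≈ 3.043 m.
Near limit Dn = s·(H − f)/(H + s − 2f) = 280 × (3043.4 − 28) / (3043.4 + 280 − 2 × 28) = 280 × 3015.4 / 3267.4 ≈ 258.40 mm.

258 mm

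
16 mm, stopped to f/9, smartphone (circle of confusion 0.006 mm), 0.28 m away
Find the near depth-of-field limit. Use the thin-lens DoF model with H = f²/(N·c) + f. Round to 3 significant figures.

265 mm

Hyperfocal distance H = f²/(N·c) + f = 16²/(9 × 0.006) + 16 = 256/0.054 + 16 ≈ 4756.7 mm ≈ 4.757 m.
Near limit Dn = s·(H − f)/(H + s − 2f) = 280 × (4756.7 − 16) / (4756.7 + 280 − 2 × 16) = 280 × 4740.7 / 5004.7 ≈ 265.23 mm.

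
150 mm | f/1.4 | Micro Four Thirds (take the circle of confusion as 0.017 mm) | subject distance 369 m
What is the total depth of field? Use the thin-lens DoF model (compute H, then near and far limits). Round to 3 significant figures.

340 m

Hyperfocal distance H = f²/(N·c) + f = 150²/(1.4 × 0.017) + 150 = 22500/0.0238 + 150 ≈ 945528.2 mm ≈ 945.5 m.
Near limit Dn = s·(H − f)/(H + s − 2f) = 369000 × (945528.2 − 150) / (945528.2 + 369000 − 2 × 150) = 369000 × 945378.2 / 1314228.2 ≈ 265437 mm.
Far limit Df = s·(H − f)/(H − s) = 369000 × (945528.2 − 150) / (945528.2 − 369000) = 369000 × 945378.2 / 576528.2 ≈ 605078 mm.
Depth of field = Df − Dn = 605078 − 265437 ≈ 339641 mm ≈ 340 m.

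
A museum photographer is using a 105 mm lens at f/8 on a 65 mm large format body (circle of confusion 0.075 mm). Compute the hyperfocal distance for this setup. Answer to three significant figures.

18.5 m

Hyperfocal distance H = f²/(N·c) + f = 105²/(8 × 0.075) + 105 = 11025/0.6 + 105 ≈ 18480.0 mm ≈ 18.5 m.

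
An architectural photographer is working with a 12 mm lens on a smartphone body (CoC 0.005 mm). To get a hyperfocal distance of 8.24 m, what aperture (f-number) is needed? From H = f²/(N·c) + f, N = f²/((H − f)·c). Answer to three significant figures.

f/3.50

Rearrange H = f²/(N·c) + f for N: N = f² / ((H − f)·c).
N = 12² / ((8240 − 12) × 0.005) = 144 / 41.14 ≈ 3.50.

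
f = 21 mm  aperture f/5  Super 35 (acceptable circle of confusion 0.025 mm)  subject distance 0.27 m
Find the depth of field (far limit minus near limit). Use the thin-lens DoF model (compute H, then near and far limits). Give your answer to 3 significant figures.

Hyperfocal distance H = f²/(N·c) + f = 21²/(5 × 0.025) + 21 = 441/0.125 + 21 ≈ 3549.0 mm ≈ 3.549 m.
Near limit Dn = s·(H − f)/(H + s − 2f) = 270 × (3549.0 − 21) / (3549.0 + 270 − 2 × 21) = 270 × 3528.0 / 3777.0 ≈ 252.200 mm.
Far limit Df = s·(H − f)/(H − s) = 270 × (3549.0 − 21) / (3549.0 − 270) = 270 × 3528.0 / 3279.0 ≈ 290.503 mm.
Depth of field = Df − Dn = 290.503 − 252.200 ≈ 38.303 mm.

38.3 mm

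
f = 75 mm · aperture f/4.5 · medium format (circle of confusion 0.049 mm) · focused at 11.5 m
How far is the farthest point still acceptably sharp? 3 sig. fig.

20.8 m

Hyperfocal distance H = f²/(N·c) + f = 75²/(4.5 × 0.049) + 75 = 5625/0.2205 + 75 ≈ 25585.2 mm ≈ 25.59 m.
Far limit Df = s·(H − f)/(H − s) = 11500 × (25585.2 − 75) / (25585.2 − 11500) = 11500 × 25510.2 / 14085.2 ≈ 20828 mm ≈ 20.8 m.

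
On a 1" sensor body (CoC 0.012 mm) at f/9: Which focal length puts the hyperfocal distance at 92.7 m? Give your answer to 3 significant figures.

From H = f²/(N·c) + f, with f ≪ H: f ≈ √(H·N·c) = √(92700 × 9 × 0.012) = √10012 ≈ 100.1 mm.
The +f correction barely moves this — solving exactly, f² + N·c·f − N·c·H = 0 ⇒ f = (−N·c + √((N·c)² + 4·N·c·H))/2 = (−0.108 + √40046)/2 ≈ 100.00 mm, so f ≈ 100 mm.

100 mm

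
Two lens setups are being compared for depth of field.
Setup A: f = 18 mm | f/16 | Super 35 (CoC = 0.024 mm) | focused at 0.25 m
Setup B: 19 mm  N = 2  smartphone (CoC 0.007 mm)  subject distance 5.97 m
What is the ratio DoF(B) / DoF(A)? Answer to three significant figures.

19.6

Setup A: H = 18²/(16×0.024) + 18 ≈ 861.8 mm; DoF = Df − Dn = 344.81 − 196.08 ≈ 148.73 mm.
Setup B: H = 19²/(2×0.007) + 19 ≈ 25804.7 mm; DoF = Df − Dn = 7761.2 − 4850.6 ≈ 2910.6 mm.
Ratio = 2910.6 / 148.73 ≈ 19.6.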